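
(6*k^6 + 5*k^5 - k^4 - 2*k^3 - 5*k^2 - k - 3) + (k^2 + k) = 6*k^6 + 5*k^5 - k^4 - 2*k^3 - 4*k^2 - 3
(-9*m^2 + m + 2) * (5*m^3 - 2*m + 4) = -45*m^5 + 5*m^4 + 28*m^3 - 38*m^2 + 8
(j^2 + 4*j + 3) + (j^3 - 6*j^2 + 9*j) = j^3 - 5*j^2 + 13*j + 3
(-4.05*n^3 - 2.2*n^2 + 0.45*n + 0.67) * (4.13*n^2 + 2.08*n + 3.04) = -16.7265*n^5 - 17.51*n^4 - 15.0295*n^3 - 2.9849*n^2 + 2.7616*n + 2.0368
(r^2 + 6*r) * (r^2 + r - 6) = r^4 + 7*r^3 - 36*r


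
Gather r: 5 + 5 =10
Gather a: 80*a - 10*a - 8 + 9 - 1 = 70*a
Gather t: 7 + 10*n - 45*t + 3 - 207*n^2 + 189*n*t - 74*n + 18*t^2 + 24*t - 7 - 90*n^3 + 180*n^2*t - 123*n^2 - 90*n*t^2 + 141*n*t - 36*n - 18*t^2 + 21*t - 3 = -90*n^3 - 330*n^2 - 90*n*t^2 - 100*n + t*(180*n^2 + 330*n)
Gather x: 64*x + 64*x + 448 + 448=128*x + 896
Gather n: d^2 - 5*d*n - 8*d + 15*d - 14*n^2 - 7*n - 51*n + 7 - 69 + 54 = d^2 + 7*d - 14*n^2 + n*(-5*d - 58) - 8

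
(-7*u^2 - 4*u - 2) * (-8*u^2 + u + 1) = 56*u^4 + 25*u^3 + 5*u^2 - 6*u - 2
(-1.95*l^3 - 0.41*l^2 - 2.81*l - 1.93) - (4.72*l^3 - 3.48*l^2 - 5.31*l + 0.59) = -6.67*l^3 + 3.07*l^2 + 2.5*l - 2.52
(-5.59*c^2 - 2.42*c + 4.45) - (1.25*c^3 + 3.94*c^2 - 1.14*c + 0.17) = -1.25*c^3 - 9.53*c^2 - 1.28*c + 4.28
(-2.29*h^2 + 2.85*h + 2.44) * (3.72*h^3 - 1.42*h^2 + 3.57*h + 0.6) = -8.5188*h^5 + 13.8538*h^4 - 3.1455*h^3 + 5.3357*h^2 + 10.4208*h + 1.464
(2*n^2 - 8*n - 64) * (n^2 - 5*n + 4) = 2*n^4 - 18*n^3 - 16*n^2 + 288*n - 256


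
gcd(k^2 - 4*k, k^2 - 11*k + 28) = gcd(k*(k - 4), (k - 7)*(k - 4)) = k - 4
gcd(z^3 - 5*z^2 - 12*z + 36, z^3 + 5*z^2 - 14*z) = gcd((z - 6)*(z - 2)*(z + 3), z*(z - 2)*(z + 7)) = z - 2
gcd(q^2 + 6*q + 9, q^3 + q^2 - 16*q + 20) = 1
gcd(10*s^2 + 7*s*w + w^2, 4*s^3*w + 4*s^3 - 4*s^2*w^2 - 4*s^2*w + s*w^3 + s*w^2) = 1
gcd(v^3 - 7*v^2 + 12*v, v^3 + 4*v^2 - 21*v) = v^2 - 3*v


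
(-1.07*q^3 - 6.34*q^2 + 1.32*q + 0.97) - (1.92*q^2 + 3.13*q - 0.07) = -1.07*q^3 - 8.26*q^2 - 1.81*q + 1.04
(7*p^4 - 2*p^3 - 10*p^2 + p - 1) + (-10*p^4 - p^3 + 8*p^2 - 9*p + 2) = -3*p^4 - 3*p^3 - 2*p^2 - 8*p + 1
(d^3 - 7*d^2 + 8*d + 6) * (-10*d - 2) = -10*d^4 + 68*d^3 - 66*d^2 - 76*d - 12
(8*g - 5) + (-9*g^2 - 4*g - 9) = -9*g^2 + 4*g - 14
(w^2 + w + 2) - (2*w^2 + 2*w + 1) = -w^2 - w + 1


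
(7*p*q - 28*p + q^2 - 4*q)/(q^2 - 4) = (7*p*q - 28*p + q^2 - 4*q)/(q^2 - 4)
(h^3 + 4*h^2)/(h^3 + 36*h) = h*(h + 4)/(h^2 + 36)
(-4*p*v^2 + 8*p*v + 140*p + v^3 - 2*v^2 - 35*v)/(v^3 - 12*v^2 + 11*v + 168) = (-4*p*v - 20*p + v^2 + 5*v)/(v^2 - 5*v - 24)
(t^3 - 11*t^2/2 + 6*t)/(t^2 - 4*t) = t - 3/2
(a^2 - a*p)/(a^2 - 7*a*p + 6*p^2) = a/(a - 6*p)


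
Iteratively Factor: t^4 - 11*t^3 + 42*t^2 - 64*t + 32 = (t - 2)*(t^3 - 9*t^2 + 24*t - 16) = (t - 2)*(t - 1)*(t^2 - 8*t + 16) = (t - 4)*(t - 2)*(t - 1)*(t - 4)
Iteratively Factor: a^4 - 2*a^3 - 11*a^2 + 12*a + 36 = (a + 2)*(a^3 - 4*a^2 - 3*a + 18) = (a + 2)^2*(a^2 - 6*a + 9) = (a - 3)*(a + 2)^2*(a - 3)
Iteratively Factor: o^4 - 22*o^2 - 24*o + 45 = (o - 1)*(o^3 + o^2 - 21*o - 45) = (o - 1)*(o + 3)*(o^2 - 2*o - 15) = (o - 1)*(o + 3)^2*(o - 5)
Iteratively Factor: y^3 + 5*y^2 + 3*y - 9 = (y + 3)*(y^2 + 2*y - 3) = (y + 3)^2*(y - 1)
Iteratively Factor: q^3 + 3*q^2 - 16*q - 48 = (q - 4)*(q^2 + 7*q + 12) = (q - 4)*(q + 3)*(q + 4)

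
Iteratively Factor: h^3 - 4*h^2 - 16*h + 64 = (h - 4)*(h^2 - 16) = (h - 4)*(h + 4)*(h - 4)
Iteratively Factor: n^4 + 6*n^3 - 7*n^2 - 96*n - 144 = (n + 3)*(n^3 + 3*n^2 - 16*n - 48) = (n + 3)^2*(n^2 - 16) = (n - 4)*(n + 3)^2*(n + 4)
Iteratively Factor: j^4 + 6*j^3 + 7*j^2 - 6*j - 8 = (j - 1)*(j^3 + 7*j^2 + 14*j + 8) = (j - 1)*(j + 2)*(j^2 + 5*j + 4) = (j - 1)*(j + 2)*(j + 4)*(j + 1)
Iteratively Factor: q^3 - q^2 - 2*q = (q)*(q^2 - q - 2) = q*(q + 1)*(q - 2)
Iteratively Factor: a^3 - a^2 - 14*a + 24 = (a - 3)*(a^2 + 2*a - 8) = (a - 3)*(a - 2)*(a + 4)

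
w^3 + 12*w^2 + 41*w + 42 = (w + 2)*(w + 3)*(w + 7)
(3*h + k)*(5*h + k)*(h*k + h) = 15*h^3*k + 15*h^3 + 8*h^2*k^2 + 8*h^2*k + h*k^3 + h*k^2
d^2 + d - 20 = (d - 4)*(d + 5)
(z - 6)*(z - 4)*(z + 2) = z^3 - 8*z^2 + 4*z + 48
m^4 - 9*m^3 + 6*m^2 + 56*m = m*(m - 7)*(m - 4)*(m + 2)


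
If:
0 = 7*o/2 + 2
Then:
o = -4/7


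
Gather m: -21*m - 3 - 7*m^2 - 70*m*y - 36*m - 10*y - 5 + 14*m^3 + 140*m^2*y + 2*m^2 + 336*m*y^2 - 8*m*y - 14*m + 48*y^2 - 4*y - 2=14*m^3 + m^2*(140*y - 5) + m*(336*y^2 - 78*y - 71) + 48*y^2 - 14*y - 10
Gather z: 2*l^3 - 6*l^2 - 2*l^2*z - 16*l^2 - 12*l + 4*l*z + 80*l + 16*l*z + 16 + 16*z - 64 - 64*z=2*l^3 - 22*l^2 + 68*l + z*(-2*l^2 + 20*l - 48) - 48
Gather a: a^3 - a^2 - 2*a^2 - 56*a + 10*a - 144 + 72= a^3 - 3*a^2 - 46*a - 72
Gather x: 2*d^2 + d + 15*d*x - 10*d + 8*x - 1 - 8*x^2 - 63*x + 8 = 2*d^2 - 9*d - 8*x^2 + x*(15*d - 55) + 7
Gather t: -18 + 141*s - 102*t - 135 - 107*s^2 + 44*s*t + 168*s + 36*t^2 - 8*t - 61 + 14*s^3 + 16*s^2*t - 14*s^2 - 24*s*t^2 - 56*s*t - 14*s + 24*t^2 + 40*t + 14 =14*s^3 - 121*s^2 + 295*s + t^2*(60 - 24*s) + t*(16*s^2 - 12*s - 70) - 200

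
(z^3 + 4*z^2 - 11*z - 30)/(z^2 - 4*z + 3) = (z^2 + 7*z + 10)/(z - 1)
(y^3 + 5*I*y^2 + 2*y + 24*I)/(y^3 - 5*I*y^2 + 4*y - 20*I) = (y^2 + 7*I*y - 12)/(y^2 - 3*I*y + 10)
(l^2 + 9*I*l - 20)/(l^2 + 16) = (l + 5*I)/(l - 4*I)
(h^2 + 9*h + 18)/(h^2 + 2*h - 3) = (h + 6)/(h - 1)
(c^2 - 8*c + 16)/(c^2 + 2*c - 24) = (c - 4)/(c + 6)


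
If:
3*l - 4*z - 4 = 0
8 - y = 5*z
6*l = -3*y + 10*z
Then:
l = 196/51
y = -24/17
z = 32/17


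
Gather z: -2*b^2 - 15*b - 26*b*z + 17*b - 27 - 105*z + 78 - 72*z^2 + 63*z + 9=-2*b^2 + 2*b - 72*z^2 + z*(-26*b - 42) + 60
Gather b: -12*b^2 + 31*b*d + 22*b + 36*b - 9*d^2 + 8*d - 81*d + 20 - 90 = -12*b^2 + b*(31*d + 58) - 9*d^2 - 73*d - 70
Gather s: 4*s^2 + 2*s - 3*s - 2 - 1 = 4*s^2 - s - 3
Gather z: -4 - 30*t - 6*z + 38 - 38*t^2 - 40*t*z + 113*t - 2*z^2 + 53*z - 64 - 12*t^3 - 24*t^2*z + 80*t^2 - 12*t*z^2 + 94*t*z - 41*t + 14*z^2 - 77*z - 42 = -12*t^3 + 42*t^2 + 42*t + z^2*(12 - 12*t) + z*(-24*t^2 + 54*t - 30) - 72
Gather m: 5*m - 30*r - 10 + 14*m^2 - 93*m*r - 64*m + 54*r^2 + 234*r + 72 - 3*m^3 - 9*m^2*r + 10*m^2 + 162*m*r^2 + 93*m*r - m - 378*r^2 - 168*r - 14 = -3*m^3 + m^2*(24 - 9*r) + m*(162*r^2 - 60) - 324*r^2 + 36*r + 48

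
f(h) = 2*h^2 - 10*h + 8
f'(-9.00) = -46.00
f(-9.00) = 260.00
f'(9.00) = 26.00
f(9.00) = 80.00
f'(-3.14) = -22.56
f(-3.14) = 59.12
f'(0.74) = -7.04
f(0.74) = 1.70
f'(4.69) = 8.76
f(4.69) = 5.09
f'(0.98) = -6.08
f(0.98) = 0.12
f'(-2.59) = -20.36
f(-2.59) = 47.32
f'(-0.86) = -13.44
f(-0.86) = 18.08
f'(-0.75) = -13.00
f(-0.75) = 16.62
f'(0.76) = -6.96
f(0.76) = 1.56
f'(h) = 4*h - 10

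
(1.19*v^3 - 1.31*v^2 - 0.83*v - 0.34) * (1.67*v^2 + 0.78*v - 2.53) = 1.9873*v^5 - 1.2595*v^4 - 5.4186*v^3 + 2.0991*v^2 + 1.8347*v + 0.8602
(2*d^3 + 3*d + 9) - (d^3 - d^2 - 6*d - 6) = d^3 + d^2 + 9*d + 15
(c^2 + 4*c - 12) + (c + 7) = c^2 + 5*c - 5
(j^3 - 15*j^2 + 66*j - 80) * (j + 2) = j^4 - 13*j^3 + 36*j^2 + 52*j - 160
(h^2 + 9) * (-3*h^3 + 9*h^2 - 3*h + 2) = -3*h^5 + 9*h^4 - 30*h^3 + 83*h^2 - 27*h + 18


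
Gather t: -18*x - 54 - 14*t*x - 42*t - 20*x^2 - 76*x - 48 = t*(-14*x - 42) - 20*x^2 - 94*x - 102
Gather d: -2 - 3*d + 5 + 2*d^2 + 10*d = 2*d^2 + 7*d + 3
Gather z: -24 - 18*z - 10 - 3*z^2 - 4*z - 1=-3*z^2 - 22*z - 35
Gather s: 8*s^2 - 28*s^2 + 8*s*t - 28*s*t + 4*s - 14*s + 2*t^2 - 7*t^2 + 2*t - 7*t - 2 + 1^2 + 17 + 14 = -20*s^2 + s*(-20*t - 10) - 5*t^2 - 5*t + 30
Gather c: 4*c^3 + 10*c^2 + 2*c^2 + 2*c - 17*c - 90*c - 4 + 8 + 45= 4*c^3 + 12*c^2 - 105*c + 49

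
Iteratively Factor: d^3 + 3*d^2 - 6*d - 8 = (d + 1)*(d^2 + 2*d - 8) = (d + 1)*(d + 4)*(d - 2)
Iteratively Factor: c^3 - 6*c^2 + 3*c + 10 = (c - 2)*(c^2 - 4*c - 5) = (c - 2)*(c + 1)*(c - 5)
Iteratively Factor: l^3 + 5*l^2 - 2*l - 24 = (l + 3)*(l^2 + 2*l - 8) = (l + 3)*(l + 4)*(l - 2)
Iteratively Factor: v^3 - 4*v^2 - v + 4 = (v + 1)*(v^2 - 5*v + 4) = (v - 4)*(v + 1)*(v - 1)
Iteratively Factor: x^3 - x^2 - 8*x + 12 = (x - 2)*(x^2 + x - 6) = (x - 2)^2*(x + 3)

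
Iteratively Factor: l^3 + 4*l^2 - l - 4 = (l + 4)*(l^2 - 1) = (l + 1)*(l + 4)*(l - 1)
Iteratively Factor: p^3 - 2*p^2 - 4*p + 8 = (p - 2)*(p^2 - 4) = (p - 2)*(p + 2)*(p - 2)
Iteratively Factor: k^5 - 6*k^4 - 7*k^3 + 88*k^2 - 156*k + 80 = (k + 4)*(k^4 - 10*k^3 + 33*k^2 - 44*k + 20) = (k - 1)*(k + 4)*(k^3 - 9*k^2 + 24*k - 20) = (k - 2)*(k - 1)*(k + 4)*(k^2 - 7*k + 10) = (k - 2)^2*(k - 1)*(k + 4)*(k - 5)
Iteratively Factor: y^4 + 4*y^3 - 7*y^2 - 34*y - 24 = (y + 1)*(y^3 + 3*y^2 - 10*y - 24) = (y - 3)*(y + 1)*(y^2 + 6*y + 8) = (y - 3)*(y + 1)*(y + 2)*(y + 4)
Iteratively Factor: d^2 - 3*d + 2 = (d - 2)*(d - 1)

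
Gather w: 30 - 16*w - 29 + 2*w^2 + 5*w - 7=2*w^2 - 11*w - 6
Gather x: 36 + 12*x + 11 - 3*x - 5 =9*x + 42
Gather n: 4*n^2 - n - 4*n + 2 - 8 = 4*n^2 - 5*n - 6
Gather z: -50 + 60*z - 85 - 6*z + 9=54*z - 126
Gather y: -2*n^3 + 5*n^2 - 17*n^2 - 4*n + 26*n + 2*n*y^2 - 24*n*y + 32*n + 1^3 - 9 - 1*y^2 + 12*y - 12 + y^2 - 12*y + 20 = -2*n^3 - 12*n^2 + 2*n*y^2 - 24*n*y + 54*n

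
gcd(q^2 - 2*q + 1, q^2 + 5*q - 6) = q - 1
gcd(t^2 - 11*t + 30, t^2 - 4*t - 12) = t - 6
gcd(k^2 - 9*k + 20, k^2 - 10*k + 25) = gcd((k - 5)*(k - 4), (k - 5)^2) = k - 5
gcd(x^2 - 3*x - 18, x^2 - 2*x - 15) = x + 3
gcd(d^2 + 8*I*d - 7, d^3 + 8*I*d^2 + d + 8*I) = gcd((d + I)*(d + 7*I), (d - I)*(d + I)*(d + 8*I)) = d + I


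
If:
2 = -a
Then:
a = -2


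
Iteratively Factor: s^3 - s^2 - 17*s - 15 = (s + 1)*(s^2 - 2*s - 15) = (s - 5)*(s + 1)*(s + 3)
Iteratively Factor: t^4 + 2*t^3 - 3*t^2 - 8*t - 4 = (t + 2)*(t^3 - 3*t - 2) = (t + 1)*(t + 2)*(t^2 - t - 2) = (t - 2)*(t + 1)*(t + 2)*(t + 1)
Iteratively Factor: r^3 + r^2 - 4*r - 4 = (r - 2)*(r^2 + 3*r + 2) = (r - 2)*(r + 1)*(r + 2)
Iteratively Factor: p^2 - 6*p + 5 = (p - 5)*(p - 1)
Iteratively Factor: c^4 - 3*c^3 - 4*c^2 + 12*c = (c - 3)*(c^3 - 4*c) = (c - 3)*(c - 2)*(c^2 + 2*c) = (c - 3)*(c - 2)*(c + 2)*(c)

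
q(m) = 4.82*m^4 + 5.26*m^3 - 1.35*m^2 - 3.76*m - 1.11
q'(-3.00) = -374.20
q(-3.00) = 246.42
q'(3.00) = 650.72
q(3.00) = 507.90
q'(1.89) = 177.67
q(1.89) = 83.98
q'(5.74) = 4146.87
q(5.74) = 6159.92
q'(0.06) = -3.86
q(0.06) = -1.34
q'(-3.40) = -569.94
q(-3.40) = 433.44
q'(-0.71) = -0.79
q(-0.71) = 0.22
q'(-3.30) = -515.87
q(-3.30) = 379.18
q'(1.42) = 79.43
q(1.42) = 25.49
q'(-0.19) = -2.81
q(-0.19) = -0.47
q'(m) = 19.28*m^3 + 15.78*m^2 - 2.7*m - 3.76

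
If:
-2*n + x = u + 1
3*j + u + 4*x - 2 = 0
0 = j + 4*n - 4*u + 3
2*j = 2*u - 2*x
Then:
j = -1/3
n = -1/3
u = 1/3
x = 2/3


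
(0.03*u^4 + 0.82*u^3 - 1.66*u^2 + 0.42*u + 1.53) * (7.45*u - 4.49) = 0.2235*u^5 + 5.9743*u^4 - 16.0488*u^3 + 10.5824*u^2 + 9.5127*u - 6.8697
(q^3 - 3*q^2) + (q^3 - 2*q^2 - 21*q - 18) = 2*q^3 - 5*q^2 - 21*q - 18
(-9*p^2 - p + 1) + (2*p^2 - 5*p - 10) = -7*p^2 - 6*p - 9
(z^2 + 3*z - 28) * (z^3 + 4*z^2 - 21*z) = z^5 + 7*z^4 - 37*z^3 - 175*z^2 + 588*z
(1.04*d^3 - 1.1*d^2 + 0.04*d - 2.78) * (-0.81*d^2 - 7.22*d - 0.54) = -0.8424*d^5 - 6.6178*d^4 + 7.348*d^3 + 2.557*d^2 + 20.05*d + 1.5012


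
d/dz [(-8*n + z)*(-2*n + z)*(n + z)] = 6*n^2 - 18*n*z + 3*z^2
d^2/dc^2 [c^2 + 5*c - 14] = 2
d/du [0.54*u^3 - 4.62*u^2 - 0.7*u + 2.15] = 1.62*u^2 - 9.24*u - 0.7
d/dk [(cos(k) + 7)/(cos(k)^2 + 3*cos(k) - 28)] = sin(k)/(cos(k) - 4)^2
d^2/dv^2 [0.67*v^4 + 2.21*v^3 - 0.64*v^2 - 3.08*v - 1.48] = 8.04*v^2 + 13.26*v - 1.28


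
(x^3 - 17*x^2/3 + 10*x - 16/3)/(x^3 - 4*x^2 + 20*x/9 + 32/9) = 3*(x - 1)/(3*x + 2)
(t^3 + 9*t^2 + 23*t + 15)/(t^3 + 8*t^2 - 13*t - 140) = (t^2 + 4*t + 3)/(t^2 + 3*t - 28)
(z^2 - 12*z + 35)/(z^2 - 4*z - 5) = (z - 7)/(z + 1)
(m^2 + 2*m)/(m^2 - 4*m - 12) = m/(m - 6)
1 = 1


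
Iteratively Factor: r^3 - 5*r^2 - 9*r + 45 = (r + 3)*(r^2 - 8*r + 15) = (r - 5)*(r + 3)*(r - 3)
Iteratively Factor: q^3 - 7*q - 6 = (q - 3)*(q^2 + 3*q + 2) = (q - 3)*(q + 1)*(q + 2)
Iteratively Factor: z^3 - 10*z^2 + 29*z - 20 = (z - 1)*(z^2 - 9*z + 20) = (z - 4)*(z - 1)*(z - 5)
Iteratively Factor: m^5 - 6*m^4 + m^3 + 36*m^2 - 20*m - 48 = (m - 4)*(m^4 - 2*m^3 - 7*m^2 + 8*m + 12) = (m - 4)*(m - 3)*(m^3 + m^2 - 4*m - 4) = (m - 4)*(m - 3)*(m + 1)*(m^2 - 4) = (m - 4)*(m - 3)*(m - 2)*(m + 1)*(m + 2)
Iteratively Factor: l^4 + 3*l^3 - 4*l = (l + 2)*(l^3 + l^2 - 2*l) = (l - 1)*(l + 2)*(l^2 + 2*l) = l*(l - 1)*(l + 2)*(l + 2)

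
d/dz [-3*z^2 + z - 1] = 1 - 6*z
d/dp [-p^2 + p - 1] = 1 - 2*p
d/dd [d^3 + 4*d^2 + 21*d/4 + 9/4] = 3*d^2 + 8*d + 21/4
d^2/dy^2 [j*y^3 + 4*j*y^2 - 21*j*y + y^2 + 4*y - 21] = 6*j*y + 8*j + 2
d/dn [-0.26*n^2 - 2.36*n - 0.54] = -0.52*n - 2.36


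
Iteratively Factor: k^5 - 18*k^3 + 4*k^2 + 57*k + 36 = (k + 1)*(k^4 - k^3 - 17*k^2 + 21*k + 36) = (k + 1)^2*(k^3 - 2*k^2 - 15*k + 36) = (k + 1)^2*(k + 4)*(k^2 - 6*k + 9) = (k - 3)*(k + 1)^2*(k + 4)*(k - 3)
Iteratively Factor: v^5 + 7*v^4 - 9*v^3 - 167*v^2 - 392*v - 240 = (v - 5)*(v^4 + 12*v^3 + 51*v^2 + 88*v + 48) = (v - 5)*(v + 4)*(v^3 + 8*v^2 + 19*v + 12) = (v - 5)*(v + 3)*(v + 4)*(v^2 + 5*v + 4) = (v - 5)*(v + 1)*(v + 3)*(v + 4)*(v + 4)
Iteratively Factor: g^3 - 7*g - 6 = (g - 3)*(g^2 + 3*g + 2) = (g - 3)*(g + 1)*(g + 2)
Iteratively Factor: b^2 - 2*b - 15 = (b - 5)*(b + 3)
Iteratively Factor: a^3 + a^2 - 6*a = (a - 2)*(a^2 + 3*a) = a*(a - 2)*(a + 3)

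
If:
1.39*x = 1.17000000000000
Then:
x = 0.84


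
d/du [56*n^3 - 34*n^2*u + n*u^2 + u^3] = -34*n^2 + 2*n*u + 3*u^2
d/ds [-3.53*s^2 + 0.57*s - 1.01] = 0.57 - 7.06*s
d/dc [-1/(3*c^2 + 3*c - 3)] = (2*c + 1)/(3*(c^2 + c - 1)^2)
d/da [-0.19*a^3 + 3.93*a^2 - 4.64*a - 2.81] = -0.57*a^2 + 7.86*a - 4.64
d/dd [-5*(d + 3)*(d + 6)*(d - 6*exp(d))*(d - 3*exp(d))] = 45*d^3*exp(d) - 20*d^3 - 180*d^2*exp(2*d) + 540*d^2*exp(d) - 135*d^2 - 1800*d*exp(2*d) + 1620*d*exp(d) - 180*d - 4050*exp(2*d) + 810*exp(d)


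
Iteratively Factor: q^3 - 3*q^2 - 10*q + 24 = (q - 2)*(q^2 - q - 12) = (q - 2)*(q + 3)*(q - 4)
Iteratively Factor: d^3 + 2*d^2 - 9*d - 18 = (d + 3)*(d^2 - d - 6) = (d - 3)*(d + 3)*(d + 2)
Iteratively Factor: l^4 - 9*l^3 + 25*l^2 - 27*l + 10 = (l - 5)*(l^3 - 4*l^2 + 5*l - 2) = (l - 5)*(l - 1)*(l^2 - 3*l + 2) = (l - 5)*(l - 1)^2*(l - 2)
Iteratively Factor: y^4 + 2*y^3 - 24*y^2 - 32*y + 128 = (y - 4)*(y^3 + 6*y^2 - 32) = (y - 4)*(y + 4)*(y^2 + 2*y - 8) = (y - 4)*(y + 4)^2*(y - 2)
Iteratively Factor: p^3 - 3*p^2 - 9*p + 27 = (p + 3)*(p^2 - 6*p + 9) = (p - 3)*(p + 3)*(p - 3)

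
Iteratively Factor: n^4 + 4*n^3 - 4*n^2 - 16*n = (n + 2)*(n^3 + 2*n^2 - 8*n) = n*(n + 2)*(n^2 + 2*n - 8) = n*(n + 2)*(n + 4)*(n - 2)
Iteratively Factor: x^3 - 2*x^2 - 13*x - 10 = (x + 2)*(x^2 - 4*x - 5) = (x + 1)*(x + 2)*(x - 5)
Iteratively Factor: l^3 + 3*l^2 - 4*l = (l - 1)*(l^2 + 4*l) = (l - 1)*(l + 4)*(l)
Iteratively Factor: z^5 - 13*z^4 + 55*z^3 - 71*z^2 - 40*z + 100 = (z - 5)*(z^4 - 8*z^3 + 15*z^2 + 4*z - 20) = (z - 5)*(z - 2)*(z^3 - 6*z^2 + 3*z + 10) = (z - 5)*(z - 2)^2*(z^2 - 4*z - 5) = (z - 5)^2*(z - 2)^2*(z + 1)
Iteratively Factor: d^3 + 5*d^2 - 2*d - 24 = (d + 3)*(d^2 + 2*d - 8) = (d + 3)*(d + 4)*(d - 2)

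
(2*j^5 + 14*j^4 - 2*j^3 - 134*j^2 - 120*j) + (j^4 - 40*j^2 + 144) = 2*j^5 + 15*j^4 - 2*j^3 - 174*j^2 - 120*j + 144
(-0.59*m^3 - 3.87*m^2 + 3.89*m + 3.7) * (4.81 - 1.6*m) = 0.944*m^4 + 3.3541*m^3 - 24.8387*m^2 + 12.7909*m + 17.797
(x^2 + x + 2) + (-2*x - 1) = x^2 - x + 1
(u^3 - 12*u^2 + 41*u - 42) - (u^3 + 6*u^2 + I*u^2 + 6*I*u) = -18*u^2 - I*u^2 + 41*u - 6*I*u - 42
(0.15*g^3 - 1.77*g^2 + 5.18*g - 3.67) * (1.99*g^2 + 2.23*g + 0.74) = 0.2985*g^5 - 3.1878*g^4 + 6.4721*g^3 + 2.9383*g^2 - 4.3509*g - 2.7158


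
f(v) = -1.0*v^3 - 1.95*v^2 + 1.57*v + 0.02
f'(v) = -3.0*v^2 - 3.9*v + 1.57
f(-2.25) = -1.99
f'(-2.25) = -4.84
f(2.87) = -35.18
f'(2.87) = -34.33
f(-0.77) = -1.89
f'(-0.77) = 2.79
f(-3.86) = 22.42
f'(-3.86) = -28.07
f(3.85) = -79.91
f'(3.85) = -57.91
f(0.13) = 0.19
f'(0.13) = 1.01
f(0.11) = 0.17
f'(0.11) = 1.10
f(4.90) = -156.76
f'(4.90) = -89.57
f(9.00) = -872.80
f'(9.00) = -276.53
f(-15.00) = 2912.72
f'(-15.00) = -614.93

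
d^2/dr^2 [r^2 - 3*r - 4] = 2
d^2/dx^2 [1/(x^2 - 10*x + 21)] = 2*(-x^2 + 10*x + 4*(x - 5)^2 - 21)/(x^2 - 10*x + 21)^3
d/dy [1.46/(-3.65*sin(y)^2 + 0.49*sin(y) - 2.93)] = (10.658*sin(y) - 0.7154)*cos(y)/(3.65*sin(y)^2 - 0.49*sin(y) + 2.93)^2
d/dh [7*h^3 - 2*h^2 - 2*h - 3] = 21*h^2 - 4*h - 2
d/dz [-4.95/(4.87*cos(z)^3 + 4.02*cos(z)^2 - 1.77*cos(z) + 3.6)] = (-72.3195*cos(z)^2 - 39.798*cos(z) + 8.7615)*sin(z)/(4.87*cos(z)^3 + 4.02*cos(z)^2 - 1.77*cos(z) + 3.6)^2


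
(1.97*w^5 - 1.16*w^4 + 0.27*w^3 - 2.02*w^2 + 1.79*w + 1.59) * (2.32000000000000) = 4.5704*w^5 - 2.6912*w^4 + 0.6264*w^3 - 4.6864*w^2 + 4.1528*w + 3.6888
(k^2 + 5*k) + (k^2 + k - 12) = 2*k^2 + 6*k - 12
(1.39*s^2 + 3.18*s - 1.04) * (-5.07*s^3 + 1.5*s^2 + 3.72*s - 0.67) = -7.0473*s^5 - 14.0376*s^4 + 15.2136*s^3 + 9.3383*s^2 - 5.9994*s + 0.6968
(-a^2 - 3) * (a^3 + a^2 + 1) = -a^5 - a^4 - 3*a^3 - 4*a^2 - 3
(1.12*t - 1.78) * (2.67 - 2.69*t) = -3.0128*t^2 + 7.7786*t - 4.7526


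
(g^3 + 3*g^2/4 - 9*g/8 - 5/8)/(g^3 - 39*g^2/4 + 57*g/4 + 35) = (2*g^2 - g - 1)/(2*(g^2 - 11*g + 28))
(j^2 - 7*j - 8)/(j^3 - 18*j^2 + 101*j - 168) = (j + 1)/(j^2 - 10*j + 21)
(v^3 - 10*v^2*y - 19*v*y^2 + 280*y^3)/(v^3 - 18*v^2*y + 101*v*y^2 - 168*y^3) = (-v - 5*y)/(-v + 3*y)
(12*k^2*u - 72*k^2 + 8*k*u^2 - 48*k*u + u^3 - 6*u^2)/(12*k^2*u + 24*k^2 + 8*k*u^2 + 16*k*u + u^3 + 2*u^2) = (u - 6)/(u + 2)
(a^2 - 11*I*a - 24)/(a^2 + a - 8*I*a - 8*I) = (a - 3*I)/(a + 1)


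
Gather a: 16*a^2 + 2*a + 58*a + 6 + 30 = 16*a^2 + 60*a + 36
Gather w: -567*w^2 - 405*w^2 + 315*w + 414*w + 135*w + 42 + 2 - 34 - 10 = -972*w^2 + 864*w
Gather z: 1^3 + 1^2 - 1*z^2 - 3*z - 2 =-z^2 - 3*z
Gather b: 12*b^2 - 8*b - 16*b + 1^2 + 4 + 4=12*b^2 - 24*b + 9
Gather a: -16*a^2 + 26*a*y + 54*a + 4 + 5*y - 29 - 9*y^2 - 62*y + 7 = -16*a^2 + a*(26*y + 54) - 9*y^2 - 57*y - 18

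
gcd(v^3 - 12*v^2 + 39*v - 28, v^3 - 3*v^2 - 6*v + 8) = v^2 - 5*v + 4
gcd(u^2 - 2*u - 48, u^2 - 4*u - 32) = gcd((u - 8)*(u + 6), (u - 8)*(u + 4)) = u - 8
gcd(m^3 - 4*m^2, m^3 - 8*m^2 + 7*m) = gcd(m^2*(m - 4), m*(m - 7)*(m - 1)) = m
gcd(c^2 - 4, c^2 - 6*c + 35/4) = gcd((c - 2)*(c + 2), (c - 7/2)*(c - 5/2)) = 1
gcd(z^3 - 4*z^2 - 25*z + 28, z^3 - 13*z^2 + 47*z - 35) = z^2 - 8*z + 7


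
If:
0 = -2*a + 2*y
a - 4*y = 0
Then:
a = 0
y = 0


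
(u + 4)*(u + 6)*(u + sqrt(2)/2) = u^3 + sqrt(2)*u^2/2 + 10*u^2 + 5*sqrt(2)*u + 24*u + 12*sqrt(2)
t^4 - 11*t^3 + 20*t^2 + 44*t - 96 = (t - 8)*(t - 3)*(t - 2)*(t + 2)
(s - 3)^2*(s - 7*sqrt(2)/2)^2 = s^4 - 7*sqrt(2)*s^3 - 6*s^3 + 67*s^2/2 + 42*sqrt(2)*s^2 - 147*s - 63*sqrt(2)*s + 441/2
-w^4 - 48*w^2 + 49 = (w - 7*I)*(w + 7*I)*(-I*w - I)*(-I*w + I)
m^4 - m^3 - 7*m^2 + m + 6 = (m - 3)*(m - 1)*(m + 1)*(m + 2)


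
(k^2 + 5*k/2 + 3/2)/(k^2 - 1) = (k + 3/2)/(k - 1)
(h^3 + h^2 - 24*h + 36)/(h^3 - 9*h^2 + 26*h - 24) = (h + 6)/(h - 4)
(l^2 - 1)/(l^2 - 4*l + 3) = (l + 1)/(l - 3)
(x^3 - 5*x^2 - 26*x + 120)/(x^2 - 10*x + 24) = x + 5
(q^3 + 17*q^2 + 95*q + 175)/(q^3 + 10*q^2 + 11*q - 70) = (q + 5)/(q - 2)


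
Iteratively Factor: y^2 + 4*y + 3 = (y + 1)*(y + 3)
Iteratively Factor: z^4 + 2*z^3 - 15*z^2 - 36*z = (z - 4)*(z^3 + 6*z^2 + 9*z) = (z - 4)*(z + 3)*(z^2 + 3*z) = (z - 4)*(z + 3)^2*(z)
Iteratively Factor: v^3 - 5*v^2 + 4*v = (v - 1)*(v^2 - 4*v) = v*(v - 1)*(v - 4)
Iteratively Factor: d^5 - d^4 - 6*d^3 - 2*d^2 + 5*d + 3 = (d - 3)*(d^4 + 2*d^3 - 2*d - 1) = (d - 3)*(d + 1)*(d^3 + d^2 - d - 1) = (d - 3)*(d - 1)*(d + 1)*(d^2 + 2*d + 1) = (d - 3)*(d - 1)*(d + 1)^2*(d + 1)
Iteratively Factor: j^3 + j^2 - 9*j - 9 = (j + 1)*(j^2 - 9) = (j - 3)*(j + 1)*(j + 3)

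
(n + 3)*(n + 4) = n^2 + 7*n + 12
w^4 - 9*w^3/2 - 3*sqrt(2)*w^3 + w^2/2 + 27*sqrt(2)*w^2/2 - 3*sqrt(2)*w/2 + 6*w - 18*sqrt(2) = (w - 4)*(w - 3/2)*(w + 1)*(w - 3*sqrt(2))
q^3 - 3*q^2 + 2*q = q*(q - 2)*(q - 1)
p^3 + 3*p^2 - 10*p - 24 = (p - 3)*(p + 2)*(p + 4)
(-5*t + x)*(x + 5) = -5*t*x - 25*t + x^2 + 5*x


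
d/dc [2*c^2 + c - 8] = 4*c + 1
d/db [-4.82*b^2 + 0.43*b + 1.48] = 0.43 - 9.64*b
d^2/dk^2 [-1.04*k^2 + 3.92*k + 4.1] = -2.08000000000000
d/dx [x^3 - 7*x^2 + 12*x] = 3*x^2 - 14*x + 12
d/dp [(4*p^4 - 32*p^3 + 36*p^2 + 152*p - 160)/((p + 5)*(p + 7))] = 8*(p^5 + 14*p^4 - 26*p^3 - 385*p^2 + 355*p + 905)/(p^4 + 24*p^3 + 214*p^2 + 840*p + 1225)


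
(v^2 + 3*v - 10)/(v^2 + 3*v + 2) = (v^2 + 3*v - 10)/(v^2 + 3*v + 2)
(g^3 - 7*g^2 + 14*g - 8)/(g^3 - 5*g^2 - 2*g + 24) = (g^2 - 3*g + 2)/(g^2 - g - 6)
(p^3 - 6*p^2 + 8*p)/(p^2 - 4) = p*(p - 4)/(p + 2)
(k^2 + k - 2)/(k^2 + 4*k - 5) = (k + 2)/(k + 5)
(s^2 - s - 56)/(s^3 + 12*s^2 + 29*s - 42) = (s - 8)/(s^2 + 5*s - 6)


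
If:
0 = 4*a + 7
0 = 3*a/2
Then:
No Solution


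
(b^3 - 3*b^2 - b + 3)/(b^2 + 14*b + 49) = (b^3 - 3*b^2 - b + 3)/(b^2 + 14*b + 49)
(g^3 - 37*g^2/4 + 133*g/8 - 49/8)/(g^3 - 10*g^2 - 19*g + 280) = (8*g^2 - 18*g + 7)/(8*(g^2 - 3*g - 40))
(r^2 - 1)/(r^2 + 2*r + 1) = (r - 1)/(r + 1)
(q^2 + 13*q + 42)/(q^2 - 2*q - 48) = (q + 7)/(q - 8)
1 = 1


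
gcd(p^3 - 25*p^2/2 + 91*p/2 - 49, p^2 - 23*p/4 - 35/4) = p - 7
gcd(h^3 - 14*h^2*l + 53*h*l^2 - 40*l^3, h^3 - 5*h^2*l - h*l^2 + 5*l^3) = h^2 - 6*h*l + 5*l^2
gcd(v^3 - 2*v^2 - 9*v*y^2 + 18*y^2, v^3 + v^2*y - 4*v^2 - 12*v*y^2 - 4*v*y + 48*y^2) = -v + 3*y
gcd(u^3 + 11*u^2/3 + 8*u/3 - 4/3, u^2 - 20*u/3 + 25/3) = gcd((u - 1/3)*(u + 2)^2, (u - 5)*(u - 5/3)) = 1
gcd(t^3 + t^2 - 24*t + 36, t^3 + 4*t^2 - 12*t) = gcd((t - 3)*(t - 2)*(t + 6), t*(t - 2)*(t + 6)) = t^2 + 4*t - 12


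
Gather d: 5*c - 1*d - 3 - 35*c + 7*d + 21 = -30*c + 6*d + 18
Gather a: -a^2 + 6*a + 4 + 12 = -a^2 + 6*a + 16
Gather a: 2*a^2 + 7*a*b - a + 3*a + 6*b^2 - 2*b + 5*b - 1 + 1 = 2*a^2 + a*(7*b + 2) + 6*b^2 + 3*b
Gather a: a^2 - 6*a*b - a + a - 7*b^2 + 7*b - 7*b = a^2 - 6*a*b - 7*b^2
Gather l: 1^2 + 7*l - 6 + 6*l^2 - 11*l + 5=6*l^2 - 4*l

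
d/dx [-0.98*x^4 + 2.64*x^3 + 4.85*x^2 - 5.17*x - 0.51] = -3.92*x^3 + 7.92*x^2 + 9.7*x - 5.17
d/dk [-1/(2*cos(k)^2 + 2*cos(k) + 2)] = -(2*cos(k) + 1)*sin(k)/(2*(cos(k)^2 + cos(k) + 1)^2)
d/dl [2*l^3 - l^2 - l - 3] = 6*l^2 - 2*l - 1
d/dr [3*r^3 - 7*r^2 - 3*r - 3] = 9*r^2 - 14*r - 3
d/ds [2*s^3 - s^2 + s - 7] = 6*s^2 - 2*s + 1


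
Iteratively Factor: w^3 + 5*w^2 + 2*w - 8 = (w - 1)*(w^2 + 6*w + 8) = (w - 1)*(w + 2)*(w + 4)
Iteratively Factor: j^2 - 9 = (j + 3)*(j - 3)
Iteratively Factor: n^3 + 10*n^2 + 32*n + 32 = (n + 2)*(n^2 + 8*n + 16) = (n + 2)*(n + 4)*(n + 4)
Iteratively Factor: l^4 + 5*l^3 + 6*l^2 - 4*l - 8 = (l + 2)*(l^3 + 3*l^2 - 4) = (l + 2)^2*(l^2 + l - 2) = (l + 2)^3*(l - 1)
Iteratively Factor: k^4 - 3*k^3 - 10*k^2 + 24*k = (k - 4)*(k^3 + k^2 - 6*k) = k*(k - 4)*(k^2 + k - 6) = k*(k - 4)*(k + 3)*(k - 2)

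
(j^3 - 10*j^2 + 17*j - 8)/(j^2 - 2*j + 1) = j - 8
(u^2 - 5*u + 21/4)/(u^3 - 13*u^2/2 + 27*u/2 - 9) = (u - 7/2)/(u^2 - 5*u + 6)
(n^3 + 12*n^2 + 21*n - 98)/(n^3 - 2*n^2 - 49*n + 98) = (n + 7)/(n - 7)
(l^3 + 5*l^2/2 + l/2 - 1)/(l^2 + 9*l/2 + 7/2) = (2*l^2 + 3*l - 2)/(2*l + 7)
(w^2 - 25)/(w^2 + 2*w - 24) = (w^2 - 25)/(w^2 + 2*w - 24)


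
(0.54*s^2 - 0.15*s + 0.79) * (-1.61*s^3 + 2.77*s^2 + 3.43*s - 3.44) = -0.8694*s^5 + 1.7373*s^4 + 0.1648*s^3 - 0.1838*s^2 + 3.2257*s - 2.7176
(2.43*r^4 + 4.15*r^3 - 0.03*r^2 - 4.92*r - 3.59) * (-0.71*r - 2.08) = -1.7253*r^5 - 8.0009*r^4 - 8.6107*r^3 + 3.5556*r^2 + 12.7825*r + 7.4672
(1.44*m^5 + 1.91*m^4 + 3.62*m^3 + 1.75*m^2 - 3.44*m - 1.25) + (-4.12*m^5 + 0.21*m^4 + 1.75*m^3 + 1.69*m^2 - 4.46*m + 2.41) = -2.68*m^5 + 2.12*m^4 + 5.37*m^3 + 3.44*m^2 - 7.9*m + 1.16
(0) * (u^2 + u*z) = 0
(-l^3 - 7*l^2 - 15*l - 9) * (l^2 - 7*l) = -l^5 + 34*l^3 + 96*l^2 + 63*l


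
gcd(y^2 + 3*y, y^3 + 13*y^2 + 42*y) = y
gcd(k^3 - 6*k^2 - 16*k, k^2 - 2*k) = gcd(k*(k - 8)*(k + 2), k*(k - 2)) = k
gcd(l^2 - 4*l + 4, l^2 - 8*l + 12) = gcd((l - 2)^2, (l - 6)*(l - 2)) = l - 2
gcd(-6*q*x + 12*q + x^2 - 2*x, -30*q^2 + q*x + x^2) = 1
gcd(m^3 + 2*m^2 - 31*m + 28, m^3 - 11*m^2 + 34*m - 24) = m^2 - 5*m + 4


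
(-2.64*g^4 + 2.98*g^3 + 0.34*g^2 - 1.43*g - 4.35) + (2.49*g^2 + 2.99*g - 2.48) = -2.64*g^4 + 2.98*g^3 + 2.83*g^2 + 1.56*g - 6.83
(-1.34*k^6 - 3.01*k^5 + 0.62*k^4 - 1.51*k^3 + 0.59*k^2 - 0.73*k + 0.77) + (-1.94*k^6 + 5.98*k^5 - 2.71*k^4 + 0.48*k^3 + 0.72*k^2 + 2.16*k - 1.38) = -3.28*k^6 + 2.97*k^5 - 2.09*k^4 - 1.03*k^3 + 1.31*k^2 + 1.43*k - 0.61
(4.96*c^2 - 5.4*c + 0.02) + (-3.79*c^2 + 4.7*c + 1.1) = 1.17*c^2 - 0.7*c + 1.12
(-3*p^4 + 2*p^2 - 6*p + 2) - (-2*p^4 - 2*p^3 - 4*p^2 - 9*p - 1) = -p^4 + 2*p^3 + 6*p^2 + 3*p + 3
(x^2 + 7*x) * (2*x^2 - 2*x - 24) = 2*x^4 + 12*x^3 - 38*x^2 - 168*x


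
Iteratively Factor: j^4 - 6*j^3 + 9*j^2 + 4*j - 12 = (j - 2)*(j^3 - 4*j^2 + j + 6) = (j - 2)*(j + 1)*(j^2 - 5*j + 6) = (j - 2)^2*(j + 1)*(j - 3)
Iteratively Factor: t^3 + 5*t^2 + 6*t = (t)*(t^2 + 5*t + 6) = t*(t + 2)*(t + 3)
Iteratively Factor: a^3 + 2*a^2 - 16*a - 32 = (a + 2)*(a^2 - 16) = (a - 4)*(a + 2)*(a + 4)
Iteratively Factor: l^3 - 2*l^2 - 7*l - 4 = (l + 1)*(l^2 - 3*l - 4) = (l - 4)*(l + 1)*(l + 1)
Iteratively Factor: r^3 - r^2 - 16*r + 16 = (r - 4)*(r^2 + 3*r - 4) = (r - 4)*(r + 4)*(r - 1)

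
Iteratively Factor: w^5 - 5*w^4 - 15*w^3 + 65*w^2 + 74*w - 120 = (w + 2)*(w^4 - 7*w^3 - w^2 + 67*w - 60) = (w - 4)*(w + 2)*(w^3 - 3*w^2 - 13*w + 15) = (w - 4)*(w - 1)*(w + 2)*(w^2 - 2*w - 15) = (w - 4)*(w - 1)*(w + 2)*(w + 3)*(w - 5)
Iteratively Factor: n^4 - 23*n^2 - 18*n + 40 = (n - 5)*(n^3 + 5*n^2 + 2*n - 8) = (n - 5)*(n + 4)*(n^2 + n - 2) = (n - 5)*(n + 2)*(n + 4)*(n - 1)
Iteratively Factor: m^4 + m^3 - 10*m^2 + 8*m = (m + 4)*(m^3 - 3*m^2 + 2*m) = (m - 1)*(m + 4)*(m^2 - 2*m) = (m - 2)*(m - 1)*(m + 4)*(m)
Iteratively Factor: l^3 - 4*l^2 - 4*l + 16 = (l + 2)*(l^2 - 6*l + 8) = (l - 2)*(l + 2)*(l - 4)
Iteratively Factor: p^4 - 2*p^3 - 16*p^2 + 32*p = (p - 2)*(p^3 - 16*p) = (p - 4)*(p - 2)*(p^2 + 4*p) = p*(p - 4)*(p - 2)*(p + 4)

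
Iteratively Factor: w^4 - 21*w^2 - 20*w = (w + 4)*(w^3 - 4*w^2 - 5*w) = (w - 5)*(w + 4)*(w^2 + w) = (w - 5)*(w + 1)*(w + 4)*(w)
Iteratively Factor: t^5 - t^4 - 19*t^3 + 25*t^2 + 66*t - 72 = (t - 1)*(t^4 - 19*t^2 + 6*t + 72) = (t - 1)*(t + 2)*(t^3 - 2*t^2 - 15*t + 36) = (t - 3)*(t - 1)*(t + 2)*(t^2 + t - 12) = (t - 3)^2*(t - 1)*(t + 2)*(t + 4)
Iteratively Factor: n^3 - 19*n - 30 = (n + 3)*(n^2 - 3*n - 10) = (n - 5)*(n + 3)*(n + 2)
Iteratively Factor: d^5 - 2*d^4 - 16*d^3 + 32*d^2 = (d - 2)*(d^4 - 16*d^2) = (d - 4)*(d - 2)*(d^3 + 4*d^2) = (d - 4)*(d - 2)*(d + 4)*(d^2) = d*(d - 4)*(d - 2)*(d + 4)*(d)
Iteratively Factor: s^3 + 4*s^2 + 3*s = (s + 3)*(s^2 + s) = (s + 1)*(s + 3)*(s)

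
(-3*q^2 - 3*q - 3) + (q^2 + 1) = -2*q^2 - 3*q - 2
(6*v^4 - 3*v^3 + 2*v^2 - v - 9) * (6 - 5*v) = -30*v^5 + 51*v^4 - 28*v^3 + 17*v^2 + 39*v - 54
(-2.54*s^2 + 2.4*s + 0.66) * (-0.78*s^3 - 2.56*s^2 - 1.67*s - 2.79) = 1.9812*s^5 + 4.6304*s^4 - 2.417*s^3 + 1.389*s^2 - 7.7982*s - 1.8414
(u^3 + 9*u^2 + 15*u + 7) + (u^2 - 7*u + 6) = u^3 + 10*u^2 + 8*u + 13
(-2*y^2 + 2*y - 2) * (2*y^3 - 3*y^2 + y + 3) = -4*y^5 + 10*y^4 - 12*y^3 + 2*y^2 + 4*y - 6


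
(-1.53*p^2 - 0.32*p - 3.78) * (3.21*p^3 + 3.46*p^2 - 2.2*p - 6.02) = -4.9113*p^5 - 6.321*p^4 - 9.875*p^3 - 3.1642*p^2 + 10.2424*p + 22.7556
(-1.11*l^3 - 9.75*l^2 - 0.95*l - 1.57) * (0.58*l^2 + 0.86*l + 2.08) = -0.6438*l^5 - 6.6096*l^4 - 11.2448*l^3 - 22.0076*l^2 - 3.3262*l - 3.2656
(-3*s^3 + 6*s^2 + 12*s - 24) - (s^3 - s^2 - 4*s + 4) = -4*s^3 + 7*s^2 + 16*s - 28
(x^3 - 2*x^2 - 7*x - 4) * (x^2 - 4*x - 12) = x^5 - 6*x^4 - 11*x^3 + 48*x^2 + 100*x + 48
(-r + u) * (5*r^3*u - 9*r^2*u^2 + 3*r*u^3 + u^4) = -5*r^4*u + 14*r^3*u^2 - 12*r^2*u^3 + 2*r*u^4 + u^5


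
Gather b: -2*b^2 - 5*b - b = -2*b^2 - 6*b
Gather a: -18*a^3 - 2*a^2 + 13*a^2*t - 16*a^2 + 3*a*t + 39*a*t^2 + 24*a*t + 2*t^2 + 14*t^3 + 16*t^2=-18*a^3 + a^2*(13*t - 18) + a*(39*t^2 + 27*t) + 14*t^3 + 18*t^2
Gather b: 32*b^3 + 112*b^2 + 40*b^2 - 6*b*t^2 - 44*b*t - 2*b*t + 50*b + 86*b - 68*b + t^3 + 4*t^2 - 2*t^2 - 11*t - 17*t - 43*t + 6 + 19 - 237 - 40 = 32*b^3 + 152*b^2 + b*(-6*t^2 - 46*t + 68) + t^3 + 2*t^2 - 71*t - 252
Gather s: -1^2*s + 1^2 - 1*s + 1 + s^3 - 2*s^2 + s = s^3 - 2*s^2 - s + 2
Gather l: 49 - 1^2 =48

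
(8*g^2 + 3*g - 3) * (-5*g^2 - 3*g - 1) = -40*g^4 - 39*g^3 - 2*g^2 + 6*g + 3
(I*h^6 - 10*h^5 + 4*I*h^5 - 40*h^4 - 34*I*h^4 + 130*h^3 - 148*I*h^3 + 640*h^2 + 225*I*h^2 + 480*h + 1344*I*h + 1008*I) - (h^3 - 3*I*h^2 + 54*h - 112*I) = I*h^6 - 10*h^5 + 4*I*h^5 - 40*h^4 - 34*I*h^4 + 129*h^3 - 148*I*h^3 + 640*h^2 + 228*I*h^2 + 426*h + 1344*I*h + 1120*I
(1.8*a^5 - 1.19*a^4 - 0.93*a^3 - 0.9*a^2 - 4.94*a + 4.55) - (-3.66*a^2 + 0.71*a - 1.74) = 1.8*a^5 - 1.19*a^4 - 0.93*a^3 + 2.76*a^2 - 5.65*a + 6.29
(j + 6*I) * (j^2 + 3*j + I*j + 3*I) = j^3 + 3*j^2 + 7*I*j^2 - 6*j + 21*I*j - 18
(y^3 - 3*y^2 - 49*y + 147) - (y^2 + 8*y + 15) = y^3 - 4*y^2 - 57*y + 132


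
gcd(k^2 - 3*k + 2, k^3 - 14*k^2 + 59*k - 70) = k - 2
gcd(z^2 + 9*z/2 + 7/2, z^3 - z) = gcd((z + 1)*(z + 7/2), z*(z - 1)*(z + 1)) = z + 1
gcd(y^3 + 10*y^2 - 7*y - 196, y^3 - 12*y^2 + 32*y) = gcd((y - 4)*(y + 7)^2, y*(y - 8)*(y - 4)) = y - 4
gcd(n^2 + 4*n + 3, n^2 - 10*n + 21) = 1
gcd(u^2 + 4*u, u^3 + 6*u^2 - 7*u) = u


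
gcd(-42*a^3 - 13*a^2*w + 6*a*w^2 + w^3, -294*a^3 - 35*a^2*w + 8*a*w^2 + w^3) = 7*a + w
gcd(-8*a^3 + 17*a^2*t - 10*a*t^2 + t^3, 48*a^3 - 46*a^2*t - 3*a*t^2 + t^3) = 8*a^2 - 9*a*t + t^2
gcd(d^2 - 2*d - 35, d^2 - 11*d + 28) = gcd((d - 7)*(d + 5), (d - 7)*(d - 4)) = d - 7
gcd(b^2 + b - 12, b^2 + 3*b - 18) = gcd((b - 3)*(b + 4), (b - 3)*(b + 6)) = b - 3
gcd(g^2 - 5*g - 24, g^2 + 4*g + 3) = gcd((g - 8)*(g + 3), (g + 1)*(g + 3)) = g + 3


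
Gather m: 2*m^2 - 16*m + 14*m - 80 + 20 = 2*m^2 - 2*m - 60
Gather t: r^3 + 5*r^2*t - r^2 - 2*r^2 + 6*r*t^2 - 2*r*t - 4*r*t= r^3 - 3*r^2 + 6*r*t^2 + t*(5*r^2 - 6*r)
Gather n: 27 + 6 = 33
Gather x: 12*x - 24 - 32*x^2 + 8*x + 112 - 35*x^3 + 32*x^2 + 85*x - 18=-35*x^3 + 105*x + 70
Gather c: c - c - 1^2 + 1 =0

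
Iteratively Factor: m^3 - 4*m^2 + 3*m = (m - 3)*(m^2 - m) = (m - 3)*(m - 1)*(m)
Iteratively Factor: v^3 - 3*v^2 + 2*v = (v)*(v^2 - 3*v + 2) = v*(v - 1)*(v - 2)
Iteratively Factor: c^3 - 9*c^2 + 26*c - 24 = (c - 4)*(c^2 - 5*c + 6) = (c - 4)*(c - 2)*(c - 3)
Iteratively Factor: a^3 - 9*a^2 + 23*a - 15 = (a - 3)*(a^2 - 6*a + 5) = (a - 5)*(a - 3)*(a - 1)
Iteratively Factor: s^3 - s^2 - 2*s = (s + 1)*(s^2 - 2*s) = (s - 2)*(s + 1)*(s)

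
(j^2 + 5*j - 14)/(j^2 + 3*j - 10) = (j + 7)/(j + 5)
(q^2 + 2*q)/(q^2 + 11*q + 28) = q*(q + 2)/(q^2 + 11*q + 28)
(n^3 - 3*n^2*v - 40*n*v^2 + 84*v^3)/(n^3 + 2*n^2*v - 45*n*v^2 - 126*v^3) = (n - 2*v)/(n + 3*v)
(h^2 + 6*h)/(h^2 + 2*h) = (h + 6)/(h + 2)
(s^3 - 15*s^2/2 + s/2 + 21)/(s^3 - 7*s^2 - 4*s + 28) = (s + 3/2)/(s + 2)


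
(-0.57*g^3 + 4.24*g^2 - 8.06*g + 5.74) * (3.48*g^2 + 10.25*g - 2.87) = -1.9836*g^5 + 8.9127*g^4 + 17.0471*g^3 - 74.8086*g^2 + 81.9672*g - 16.4738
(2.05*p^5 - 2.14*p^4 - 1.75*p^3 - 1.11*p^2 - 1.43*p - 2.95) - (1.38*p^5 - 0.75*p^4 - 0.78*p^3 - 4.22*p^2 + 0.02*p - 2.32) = 0.67*p^5 - 1.39*p^4 - 0.97*p^3 + 3.11*p^2 - 1.45*p - 0.63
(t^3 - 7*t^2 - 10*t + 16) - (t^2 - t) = t^3 - 8*t^2 - 9*t + 16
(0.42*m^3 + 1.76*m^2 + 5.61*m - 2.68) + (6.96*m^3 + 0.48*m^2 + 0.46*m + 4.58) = 7.38*m^3 + 2.24*m^2 + 6.07*m + 1.9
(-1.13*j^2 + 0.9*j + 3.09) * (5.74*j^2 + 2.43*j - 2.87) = -6.4862*j^4 + 2.4201*j^3 + 23.1667*j^2 + 4.9257*j - 8.8683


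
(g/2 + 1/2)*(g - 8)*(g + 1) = g^3/2 - 3*g^2 - 15*g/2 - 4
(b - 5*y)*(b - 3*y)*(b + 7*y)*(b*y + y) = b^4*y - b^3*y^2 + b^3*y - 41*b^2*y^3 - b^2*y^2 + 105*b*y^4 - 41*b*y^3 + 105*y^4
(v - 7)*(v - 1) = v^2 - 8*v + 7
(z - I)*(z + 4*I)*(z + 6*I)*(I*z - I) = I*z^4 - 9*z^3 - I*z^3 + 9*z^2 - 14*I*z^2 - 24*z + 14*I*z + 24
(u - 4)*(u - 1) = u^2 - 5*u + 4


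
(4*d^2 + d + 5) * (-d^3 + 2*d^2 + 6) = -4*d^5 + 7*d^4 - 3*d^3 + 34*d^2 + 6*d + 30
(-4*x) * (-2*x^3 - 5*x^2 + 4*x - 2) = 8*x^4 + 20*x^3 - 16*x^2 + 8*x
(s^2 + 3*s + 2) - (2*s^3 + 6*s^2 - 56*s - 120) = -2*s^3 - 5*s^2 + 59*s + 122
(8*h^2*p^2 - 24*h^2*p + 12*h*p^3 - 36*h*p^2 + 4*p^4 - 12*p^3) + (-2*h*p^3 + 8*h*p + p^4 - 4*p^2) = 8*h^2*p^2 - 24*h^2*p + 10*h*p^3 - 36*h*p^2 + 8*h*p + 5*p^4 - 12*p^3 - 4*p^2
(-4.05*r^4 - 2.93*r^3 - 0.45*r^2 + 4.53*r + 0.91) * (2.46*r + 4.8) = -9.963*r^5 - 26.6478*r^4 - 15.171*r^3 + 8.9838*r^2 + 23.9826*r + 4.368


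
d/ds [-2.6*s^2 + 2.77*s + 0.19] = 2.77 - 5.2*s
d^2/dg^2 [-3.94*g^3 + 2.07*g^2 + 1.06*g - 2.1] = 4.14 - 23.64*g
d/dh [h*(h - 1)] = 2*h - 1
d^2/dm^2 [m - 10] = 0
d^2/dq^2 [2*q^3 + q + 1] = 12*q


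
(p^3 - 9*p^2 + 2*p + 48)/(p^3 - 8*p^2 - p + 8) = (p^2 - p - 6)/(p^2 - 1)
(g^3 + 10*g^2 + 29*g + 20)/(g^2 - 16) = (g^2 + 6*g + 5)/(g - 4)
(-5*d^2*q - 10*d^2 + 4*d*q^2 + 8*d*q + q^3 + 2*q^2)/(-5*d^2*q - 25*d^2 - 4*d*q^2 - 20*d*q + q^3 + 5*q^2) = (5*d^2*q + 10*d^2 - 4*d*q^2 - 8*d*q - q^3 - 2*q^2)/(5*d^2*q + 25*d^2 + 4*d*q^2 + 20*d*q - q^3 - 5*q^2)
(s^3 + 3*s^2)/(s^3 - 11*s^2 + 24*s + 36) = s^2*(s + 3)/(s^3 - 11*s^2 + 24*s + 36)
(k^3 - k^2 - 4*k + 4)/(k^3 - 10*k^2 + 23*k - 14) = (k + 2)/(k - 7)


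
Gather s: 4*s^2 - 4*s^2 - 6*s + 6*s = 0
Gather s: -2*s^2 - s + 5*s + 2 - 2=-2*s^2 + 4*s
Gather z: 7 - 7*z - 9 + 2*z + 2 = -5*z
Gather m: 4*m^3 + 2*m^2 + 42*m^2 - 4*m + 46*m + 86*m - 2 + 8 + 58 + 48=4*m^3 + 44*m^2 + 128*m + 112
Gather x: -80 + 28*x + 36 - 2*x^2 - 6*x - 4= -2*x^2 + 22*x - 48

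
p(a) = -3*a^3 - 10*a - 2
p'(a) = -9*a^2 - 10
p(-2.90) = 100.17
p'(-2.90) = -85.69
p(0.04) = -2.40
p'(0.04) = -10.01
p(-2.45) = 66.62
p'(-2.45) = -64.02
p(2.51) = -74.54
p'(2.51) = -66.70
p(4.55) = -330.09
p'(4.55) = -196.32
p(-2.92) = 101.89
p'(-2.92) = -86.74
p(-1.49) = 22.82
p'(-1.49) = -29.98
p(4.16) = -259.57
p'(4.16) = -165.75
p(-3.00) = 109.00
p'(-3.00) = -91.00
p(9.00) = -2279.00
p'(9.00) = -739.00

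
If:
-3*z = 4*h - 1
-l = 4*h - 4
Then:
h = 1/4 - 3*z/4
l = 3*z + 3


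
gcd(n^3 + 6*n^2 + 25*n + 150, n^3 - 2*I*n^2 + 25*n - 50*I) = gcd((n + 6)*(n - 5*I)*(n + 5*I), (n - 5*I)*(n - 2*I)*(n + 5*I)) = n^2 + 25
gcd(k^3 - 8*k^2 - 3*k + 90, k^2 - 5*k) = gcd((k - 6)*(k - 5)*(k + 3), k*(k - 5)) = k - 5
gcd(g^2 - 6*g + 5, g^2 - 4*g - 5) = g - 5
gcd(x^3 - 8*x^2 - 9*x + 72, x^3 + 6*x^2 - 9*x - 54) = x^2 - 9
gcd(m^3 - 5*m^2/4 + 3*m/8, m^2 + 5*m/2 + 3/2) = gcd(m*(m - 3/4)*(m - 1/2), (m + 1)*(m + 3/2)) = 1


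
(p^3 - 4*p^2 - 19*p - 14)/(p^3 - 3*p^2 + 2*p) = (p^3 - 4*p^2 - 19*p - 14)/(p*(p^2 - 3*p + 2))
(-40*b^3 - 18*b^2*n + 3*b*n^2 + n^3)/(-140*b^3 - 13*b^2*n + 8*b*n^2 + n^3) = (2*b + n)/(7*b + n)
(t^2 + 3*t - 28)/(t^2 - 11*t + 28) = (t + 7)/(t - 7)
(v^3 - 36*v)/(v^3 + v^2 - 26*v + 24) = v*(v - 6)/(v^2 - 5*v + 4)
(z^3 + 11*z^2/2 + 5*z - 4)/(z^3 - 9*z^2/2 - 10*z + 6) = (z + 4)/(z - 6)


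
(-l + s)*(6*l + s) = -6*l^2 + 5*l*s + s^2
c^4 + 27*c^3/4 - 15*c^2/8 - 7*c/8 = c*(c - 1/2)*(c + 1/4)*(c + 7)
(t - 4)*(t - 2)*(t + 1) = t^3 - 5*t^2 + 2*t + 8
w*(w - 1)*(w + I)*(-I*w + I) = -I*w^4 + w^3 + 2*I*w^3 - 2*w^2 - I*w^2 + w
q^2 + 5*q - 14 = (q - 2)*(q + 7)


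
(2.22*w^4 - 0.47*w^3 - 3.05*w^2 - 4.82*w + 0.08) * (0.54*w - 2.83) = 1.1988*w^5 - 6.5364*w^4 - 0.3169*w^3 + 6.0287*w^2 + 13.6838*w - 0.2264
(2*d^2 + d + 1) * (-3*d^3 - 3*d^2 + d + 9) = -6*d^5 - 9*d^4 - 4*d^3 + 16*d^2 + 10*d + 9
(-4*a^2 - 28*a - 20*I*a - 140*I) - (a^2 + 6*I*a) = -5*a^2 - 28*a - 26*I*a - 140*I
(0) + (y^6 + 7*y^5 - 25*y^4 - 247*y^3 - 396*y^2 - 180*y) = y^6 + 7*y^5 - 25*y^4 - 247*y^3 - 396*y^2 - 180*y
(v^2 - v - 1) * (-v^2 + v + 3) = -v^4 + 2*v^3 + 3*v^2 - 4*v - 3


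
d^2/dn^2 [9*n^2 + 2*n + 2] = 18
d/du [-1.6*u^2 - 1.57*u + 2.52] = -3.2*u - 1.57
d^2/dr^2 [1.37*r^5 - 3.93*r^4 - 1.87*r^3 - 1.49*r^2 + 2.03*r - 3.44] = 27.4*r^3 - 47.16*r^2 - 11.22*r - 2.98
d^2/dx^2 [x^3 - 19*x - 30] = 6*x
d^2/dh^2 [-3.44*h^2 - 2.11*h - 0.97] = -6.88000000000000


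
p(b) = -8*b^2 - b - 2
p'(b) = -16*b - 1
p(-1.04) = -9.61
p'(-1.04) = 15.64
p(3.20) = -87.12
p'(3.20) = -52.20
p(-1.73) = -24.21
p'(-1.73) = 26.68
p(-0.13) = -2.01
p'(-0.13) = 1.08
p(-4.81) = -182.28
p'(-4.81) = 75.96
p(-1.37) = -15.65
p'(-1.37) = 20.92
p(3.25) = -89.75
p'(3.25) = -53.00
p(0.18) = -2.44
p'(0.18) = -3.88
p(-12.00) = -1142.00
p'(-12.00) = 191.00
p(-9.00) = -641.00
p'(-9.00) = 143.00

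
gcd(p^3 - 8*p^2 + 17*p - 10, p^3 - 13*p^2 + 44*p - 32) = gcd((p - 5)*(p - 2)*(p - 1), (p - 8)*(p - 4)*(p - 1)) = p - 1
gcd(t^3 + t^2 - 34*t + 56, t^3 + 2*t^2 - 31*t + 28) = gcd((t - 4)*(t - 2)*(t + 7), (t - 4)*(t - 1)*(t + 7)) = t^2 + 3*t - 28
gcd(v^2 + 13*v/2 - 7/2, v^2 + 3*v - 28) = v + 7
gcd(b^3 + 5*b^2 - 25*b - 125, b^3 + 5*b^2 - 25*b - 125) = b^3 + 5*b^2 - 25*b - 125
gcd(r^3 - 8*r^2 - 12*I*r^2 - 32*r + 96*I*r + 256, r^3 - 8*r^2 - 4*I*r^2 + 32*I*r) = r^2 + r*(-8 - 4*I) + 32*I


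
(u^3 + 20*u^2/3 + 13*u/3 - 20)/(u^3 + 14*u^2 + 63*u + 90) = (u - 4/3)/(u + 6)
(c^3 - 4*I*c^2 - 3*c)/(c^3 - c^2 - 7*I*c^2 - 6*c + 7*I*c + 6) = c*(c - 3*I)/(c^2 - c*(1 + 6*I) + 6*I)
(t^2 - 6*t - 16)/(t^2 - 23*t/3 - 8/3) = 3*(t + 2)/(3*t + 1)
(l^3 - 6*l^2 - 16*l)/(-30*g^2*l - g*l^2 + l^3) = (-l^2 + 6*l + 16)/(30*g^2 + g*l - l^2)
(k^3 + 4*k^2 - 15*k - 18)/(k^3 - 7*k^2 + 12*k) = (k^2 + 7*k + 6)/(k*(k - 4))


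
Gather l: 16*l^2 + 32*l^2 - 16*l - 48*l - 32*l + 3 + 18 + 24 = 48*l^2 - 96*l + 45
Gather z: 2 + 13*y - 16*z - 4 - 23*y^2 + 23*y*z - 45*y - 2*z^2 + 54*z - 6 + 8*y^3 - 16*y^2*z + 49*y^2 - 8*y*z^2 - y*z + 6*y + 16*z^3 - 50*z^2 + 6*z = 8*y^3 + 26*y^2 - 26*y + 16*z^3 + z^2*(-8*y - 52) + z*(-16*y^2 + 22*y + 44) - 8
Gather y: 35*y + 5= 35*y + 5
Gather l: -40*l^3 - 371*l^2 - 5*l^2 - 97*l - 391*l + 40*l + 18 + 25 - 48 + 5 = -40*l^3 - 376*l^2 - 448*l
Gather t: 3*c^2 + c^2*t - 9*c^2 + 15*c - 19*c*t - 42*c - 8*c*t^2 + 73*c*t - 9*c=-6*c^2 - 8*c*t^2 - 36*c + t*(c^2 + 54*c)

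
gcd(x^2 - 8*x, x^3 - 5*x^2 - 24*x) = x^2 - 8*x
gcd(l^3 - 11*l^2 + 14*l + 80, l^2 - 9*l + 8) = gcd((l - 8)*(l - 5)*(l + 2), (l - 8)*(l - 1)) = l - 8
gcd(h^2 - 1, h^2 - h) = h - 1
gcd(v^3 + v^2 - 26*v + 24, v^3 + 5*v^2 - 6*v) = v^2 + 5*v - 6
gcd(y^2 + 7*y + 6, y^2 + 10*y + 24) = y + 6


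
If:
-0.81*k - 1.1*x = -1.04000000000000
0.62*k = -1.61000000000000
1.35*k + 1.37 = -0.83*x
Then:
No Solution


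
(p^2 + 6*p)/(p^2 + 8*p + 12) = p/(p + 2)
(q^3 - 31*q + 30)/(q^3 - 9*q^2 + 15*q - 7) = (q^2 + q - 30)/(q^2 - 8*q + 7)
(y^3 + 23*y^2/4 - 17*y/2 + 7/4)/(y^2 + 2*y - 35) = (4*y^2 - 5*y + 1)/(4*(y - 5))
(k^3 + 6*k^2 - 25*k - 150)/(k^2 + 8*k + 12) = (k^2 - 25)/(k + 2)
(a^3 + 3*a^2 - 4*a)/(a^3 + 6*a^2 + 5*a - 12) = a/(a + 3)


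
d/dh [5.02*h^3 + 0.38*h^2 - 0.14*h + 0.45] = 15.06*h^2 + 0.76*h - 0.14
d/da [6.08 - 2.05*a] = -2.05000000000000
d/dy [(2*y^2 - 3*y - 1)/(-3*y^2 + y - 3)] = (-7*y^2 - 18*y + 10)/(9*y^4 - 6*y^3 + 19*y^2 - 6*y + 9)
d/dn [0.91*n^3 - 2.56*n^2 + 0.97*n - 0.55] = 2.73*n^2 - 5.12*n + 0.97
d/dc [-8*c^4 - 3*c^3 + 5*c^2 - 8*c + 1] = -32*c^3 - 9*c^2 + 10*c - 8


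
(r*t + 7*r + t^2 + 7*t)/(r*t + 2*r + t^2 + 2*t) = (t + 7)/(t + 2)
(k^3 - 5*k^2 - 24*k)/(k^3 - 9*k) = (k - 8)/(k - 3)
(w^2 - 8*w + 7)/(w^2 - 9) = (w^2 - 8*w + 7)/(w^2 - 9)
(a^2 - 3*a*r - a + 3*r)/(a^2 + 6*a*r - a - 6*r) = (a - 3*r)/(a + 6*r)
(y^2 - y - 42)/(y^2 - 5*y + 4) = (y^2 - y - 42)/(y^2 - 5*y + 4)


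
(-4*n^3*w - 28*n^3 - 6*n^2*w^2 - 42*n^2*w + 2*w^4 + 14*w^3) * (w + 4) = -4*n^3*w^2 - 44*n^3*w - 112*n^3 - 6*n^2*w^3 - 66*n^2*w^2 - 168*n^2*w + 2*w^5 + 22*w^4 + 56*w^3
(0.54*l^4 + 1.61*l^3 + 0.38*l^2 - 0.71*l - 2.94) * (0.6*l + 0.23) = 0.324*l^5 + 1.0902*l^4 + 0.5983*l^3 - 0.3386*l^2 - 1.9273*l - 0.6762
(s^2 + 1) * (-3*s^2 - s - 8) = -3*s^4 - s^3 - 11*s^2 - s - 8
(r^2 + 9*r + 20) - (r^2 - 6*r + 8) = 15*r + 12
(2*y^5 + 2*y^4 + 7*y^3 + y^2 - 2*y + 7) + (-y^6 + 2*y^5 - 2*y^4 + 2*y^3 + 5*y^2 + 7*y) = -y^6 + 4*y^5 + 9*y^3 + 6*y^2 + 5*y + 7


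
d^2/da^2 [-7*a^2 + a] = -14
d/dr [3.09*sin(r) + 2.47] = 3.09*cos(r)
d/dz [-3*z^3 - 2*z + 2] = -9*z^2 - 2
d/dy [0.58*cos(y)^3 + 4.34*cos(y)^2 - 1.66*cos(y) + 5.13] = (-1.74*cos(y)^2 - 8.68*cos(y) + 1.66)*sin(y)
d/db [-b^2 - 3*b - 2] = -2*b - 3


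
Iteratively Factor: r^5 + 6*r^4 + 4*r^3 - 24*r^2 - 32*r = (r - 2)*(r^4 + 8*r^3 + 20*r^2 + 16*r) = (r - 2)*(r + 2)*(r^3 + 6*r^2 + 8*r) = r*(r - 2)*(r + 2)*(r^2 + 6*r + 8) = r*(r - 2)*(r + 2)*(r + 4)*(r + 2)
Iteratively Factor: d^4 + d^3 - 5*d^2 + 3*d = (d + 3)*(d^3 - 2*d^2 + d) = (d - 1)*(d + 3)*(d^2 - d) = (d - 1)^2*(d + 3)*(d)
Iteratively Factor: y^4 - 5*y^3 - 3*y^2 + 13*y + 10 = (y + 1)*(y^3 - 6*y^2 + 3*y + 10) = (y + 1)^2*(y^2 - 7*y + 10) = (y - 5)*(y + 1)^2*(y - 2)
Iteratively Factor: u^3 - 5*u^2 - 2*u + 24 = (u - 4)*(u^2 - u - 6) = (u - 4)*(u + 2)*(u - 3)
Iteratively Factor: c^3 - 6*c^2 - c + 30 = (c - 3)*(c^2 - 3*c - 10) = (c - 5)*(c - 3)*(c + 2)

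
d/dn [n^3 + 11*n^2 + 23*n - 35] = 3*n^2 + 22*n + 23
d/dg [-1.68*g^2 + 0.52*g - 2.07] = 0.52 - 3.36*g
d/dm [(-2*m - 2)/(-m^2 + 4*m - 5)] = 2*(m^2 - 4*m - 2*(m - 2)*(m + 1) + 5)/(m^2 - 4*m + 5)^2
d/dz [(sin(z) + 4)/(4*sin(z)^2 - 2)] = (-16*sin(z) + cos(2*z) - 2)*cos(z)/(2*cos(2*z)^2)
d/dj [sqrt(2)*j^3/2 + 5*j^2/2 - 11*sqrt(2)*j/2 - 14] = 3*sqrt(2)*j^2/2 + 5*j - 11*sqrt(2)/2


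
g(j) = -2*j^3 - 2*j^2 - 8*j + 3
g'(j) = -6*j^2 - 4*j - 8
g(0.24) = 0.94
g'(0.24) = -9.31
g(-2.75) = 51.47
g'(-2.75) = -42.38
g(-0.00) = 3.00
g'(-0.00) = -8.00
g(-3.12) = 69.23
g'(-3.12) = -53.93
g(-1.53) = 17.72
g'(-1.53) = -15.93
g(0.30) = 0.37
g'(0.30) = -9.74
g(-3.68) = 105.03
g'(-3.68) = -74.53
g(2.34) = -52.30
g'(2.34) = -50.21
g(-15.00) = 6423.00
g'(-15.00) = -1298.00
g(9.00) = -1689.00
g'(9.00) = -530.00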